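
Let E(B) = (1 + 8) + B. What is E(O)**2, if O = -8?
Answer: 1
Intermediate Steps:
E(B) = 9 + B
E(O)**2 = (9 - 8)**2 = 1**2 = 1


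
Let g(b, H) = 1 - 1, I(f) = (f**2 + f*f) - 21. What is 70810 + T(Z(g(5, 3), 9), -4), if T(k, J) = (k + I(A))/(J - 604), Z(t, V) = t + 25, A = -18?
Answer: 10762957/152 ≈ 70809.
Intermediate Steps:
I(f) = -21 + 2*f**2 (I(f) = (f**2 + f**2) - 21 = 2*f**2 - 21 = -21 + 2*f**2)
g(b, H) = 0
Z(t, V) = 25 + t
T(k, J) = (627 + k)/(-604 + J) (T(k, J) = (k + (-21 + 2*(-18)**2))/(J - 604) = (k + (-21 + 2*324))/(-604 + J) = (k + (-21 + 648))/(-604 + J) = (k + 627)/(-604 + J) = (627 + k)/(-604 + J))
70810 + T(Z(g(5, 3), 9), -4) = 70810 + (627 + (25 + 0))/(-604 - 4) = 70810 + (627 + 25)/(-608) = 70810 - 1/608*652 = 70810 - 163/152 = 10762957/152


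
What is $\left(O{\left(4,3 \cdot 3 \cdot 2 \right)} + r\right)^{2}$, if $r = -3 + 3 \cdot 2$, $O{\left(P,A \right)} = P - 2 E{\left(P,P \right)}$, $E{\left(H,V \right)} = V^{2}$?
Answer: $625$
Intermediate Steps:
$O{\left(P,A \right)} = P - 2 P^{2}$
$r = 3$ ($r = -3 + 6 = 3$)
$\left(O{\left(4,3 \cdot 3 \cdot 2 \right)} + r\right)^{2} = \left(4 \left(1 - 8\right) + 3\right)^{2} = \left(4 \left(-7\right) + 3\right)^{2} = \left(-28 + 3\right)^{2} = \left(-25\right)^{2} = 625$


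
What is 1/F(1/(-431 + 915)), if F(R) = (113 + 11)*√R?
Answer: 11/62 ≈ 0.17742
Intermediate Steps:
F(R) = 124*√R
1/F(1/(-431 + 915)) = 1/(124*√(1/(-431 + 915))) = 1/(124*√(1/484)) = 1/(124*(1/22)) = 1/(62/11) = 11/62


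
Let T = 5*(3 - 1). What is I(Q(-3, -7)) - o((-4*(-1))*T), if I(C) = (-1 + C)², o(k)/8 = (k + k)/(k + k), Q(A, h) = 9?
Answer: 56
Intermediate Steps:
T = 10 (T = 5*2 = 10)
o(k) = 8 (o(k) = 8*((k + k)/(k + k)) = 8*((2*k)/((2*k))) = 8*((2*k)*(1/(2*k))) = 8*1 = 8)
I(Q(-3, -7)) - o((-4*(-1))*T) = (-1 + 9)² - 1*8 = 8² - 8 = 64 - 8 = 56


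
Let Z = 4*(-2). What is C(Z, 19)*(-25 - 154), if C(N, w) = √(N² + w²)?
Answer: -895*√17 ≈ -3690.2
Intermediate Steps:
Z = -8
C(Z, 19)*(-25 - 154) = √((-8)² + 19²)*(-25 - 154) = √(64 + 361)*(-179) = √425*(-179) = (5*√17)*(-179) = -895*√17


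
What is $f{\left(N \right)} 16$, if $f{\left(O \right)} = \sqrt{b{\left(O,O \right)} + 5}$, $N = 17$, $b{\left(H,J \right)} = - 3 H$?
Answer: $16 i \sqrt{46} \approx 108.52 i$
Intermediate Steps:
$f{\left(O \right)} = \sqrt{5 - 3 O}$ ($f{\left(O \right)} = \sqrt{- 3 O + 5} = \sqrt{5 - 3 O}$)
$f{\left(N \right)} 16 = \sqrt{5 - 51} \cdot 16 = \sqrt{-46} \cdot 16 = i \sqrt{46} \cdot 16 = 16 i \sqrt{46}$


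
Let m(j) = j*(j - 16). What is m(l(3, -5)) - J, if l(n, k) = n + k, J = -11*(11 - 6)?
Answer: 91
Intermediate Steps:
J = -55 (J = -11*5 = -55)
l(n, k) = k + n
m(j) = j*(-16 + j)
m(l(3, -5)) - J = (-5 + 3)*(-16 + (-5 + 3)) - 1*(-55) = -2*(-16 - 2) + 55 = -2*(-18) + 55 = 36 + 55 = 91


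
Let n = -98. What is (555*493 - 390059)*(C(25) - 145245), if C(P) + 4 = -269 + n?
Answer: 16956109504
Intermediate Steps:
C(P) = -371 (C(P) = -4 + (-269 - 98) = -4 - 367 = -371)
(555*493 - 390059)*(C(25) - 145245) = (555*493 - 390059)*(-371 - 145245) = (273615 - 390059)*(-145616) = -116444*(-145616) = 16956109504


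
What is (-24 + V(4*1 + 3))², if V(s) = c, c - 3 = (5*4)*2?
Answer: 361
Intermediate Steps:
c = 43 (c = 3 + (5*4)*2 = 3 + 20*2 = 3 + 40 = 43)
V(s) = 43
(-24 + V(4*1 + 3))² = (-24 + 43)² = 19² = 361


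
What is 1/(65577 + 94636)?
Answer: 1/160213 ≈ 6.2417e-6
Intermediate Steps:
1/(65577 + 94636) = 1/160213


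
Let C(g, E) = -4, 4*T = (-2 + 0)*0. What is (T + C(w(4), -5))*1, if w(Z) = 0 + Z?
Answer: -4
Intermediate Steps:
w(Z) = Z
T = 0 (T = ((-2 + 0)*0)/4 = (-2*0)/4 = (¼)*0 = 0)
(T + C(w(4), -5))*1 = (0 - 4)*1 = -4*1 = -4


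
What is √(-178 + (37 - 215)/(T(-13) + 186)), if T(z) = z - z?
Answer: I*√1547799/93 ≈ 13.377*I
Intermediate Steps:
T(z) = 0
√(-178 + (37 - 215)/(T(-13) + 186)) = √(-178 + (37 - 215)/(0 + 186)) = √(-178 - 178/186) = √(-178 - 178*1/186) = √(-178 - 89/93) = √(-16643/93) = I*√1547799/93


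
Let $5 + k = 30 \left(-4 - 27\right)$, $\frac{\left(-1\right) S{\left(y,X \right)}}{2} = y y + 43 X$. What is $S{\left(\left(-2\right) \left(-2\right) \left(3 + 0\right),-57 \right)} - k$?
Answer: $5549$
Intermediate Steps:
$S{\left(y,X \right)} = - 86 X - 2 y^{2}$ ($S{\left(y,X \right)} = - 2 \left(y y + 43 X\right) = - 2 \left(y^{2} + 43 X\right) = - 86 X - 2 y^{2}$)
$k = -935$ ($k = -5 + 30 \left(-4 - 27\right) = -5 + 30 \left(-31\right) = -5 - 930 = -935$)
$S{\left(\left(-2\right) \left(-2\right) \left(3 + 0\right),-57 \right)} - k = \left(\left(-86\right) \left(-57\right) - 2 \left(\left(-2\right) \left(-2\right) \left(3 + 0\right)\right)^{2}\right) - -935 = \left(4902 - 2 \left(4 \cdot 3\right)^{2}\right) + 935 = \left(4902 - 2 \cdot 12^{2}\right) + 935 = \left(4902 - 288\right) + 935 = 4614 + 935 = 5549$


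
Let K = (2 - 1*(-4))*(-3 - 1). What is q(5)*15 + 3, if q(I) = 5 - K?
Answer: 438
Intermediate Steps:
K = -24 (K = (2 + 4)*(-4) = 6*(-4) = -24)
q(I) = 29 (q(I) = 5 - 1*(-24) = 5 + 24 = 29)
q(5)*15 + 3 = 29*15 + 3 = 435 + 3 = 438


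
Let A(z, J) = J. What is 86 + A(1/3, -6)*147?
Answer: -796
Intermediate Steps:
86 + A(1/3, -6)*147 = 86 - 6*147 = 86 - 882 = -796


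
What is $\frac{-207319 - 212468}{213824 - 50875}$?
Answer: $- \frac{419787}{162949} \approx -2.5762$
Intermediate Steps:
$\frac{-207319 - 212468}{213824 - 50875} = \frac{-207319 - 212468}{162949} = \left(-419787\right) \frac{1}{162949} = - \frac{419787}{162949}$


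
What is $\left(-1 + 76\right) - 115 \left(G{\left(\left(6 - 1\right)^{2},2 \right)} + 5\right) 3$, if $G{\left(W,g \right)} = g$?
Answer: $-2340$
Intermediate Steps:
$\left(-1 + 76\right) - 115 \left(G{\left(\left(6 - 1\right)^{2},2 \right)} + 5\right) 3 = \left(-1 + 76\right) - 115 \left(2 + 5\right) 3 = 75 - 115 \cdot 7 \cdot 3 = 75 - 2415 = -2340$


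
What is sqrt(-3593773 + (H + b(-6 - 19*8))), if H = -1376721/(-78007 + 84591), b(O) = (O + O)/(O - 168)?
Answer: I*sqrt(1034833917518758766)/536596 ≈ 1895.8*I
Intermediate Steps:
b(O) = 2*O/(-168 + O) (b(O) = (2*O)/(-168 + O) = 2*O/(-168 + O))
H = -1376721/6584 ≈ -209.10
sqrt(-3593773 + (H + b(-6 - 19*8))) = sqrt(-3593773 + (-1376721/6584 + 2*(-6 - 19*8)/(-168 + (-6 - 19*8)))) = sqrt(-3593773 + (-1376721/6584 + 2*(-6 - 152)/(-168 + (-6 - 152)))) = sqrt(-3593773 + (-1376721/6584 + 2*(-158)/(-168 - 158))) = sqrt(-3593773 + (-1376721/6584 + 2*(-158)/(-326))) = sqrt(-3593773 + (-1376721/6584 + 2*(-158)*(-1/326))) = sqrt(-3593773 + (-1376721/6584 + 158/163)) = sqrt(-3593773 - 223365251/1073192) = sqrt(-3857031798667/1073192) = I*sqrt(1034833917518758766)/536596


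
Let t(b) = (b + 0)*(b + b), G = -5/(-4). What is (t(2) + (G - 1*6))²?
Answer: 169/16 ≈ 10.563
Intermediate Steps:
G = 5/4 (G = -5*(-¼) = 5/4 ≈ 1.2500)
t(b) = 2*b² (t(b) = b*(2*b) = 2*b²)
(t(2) + (G - 1*6))² = (2*2² + (5/4 - 1*6))² = (2*4 + (5/4 - 6))² = (8 - 19/4)² = (13/4)² = 169/16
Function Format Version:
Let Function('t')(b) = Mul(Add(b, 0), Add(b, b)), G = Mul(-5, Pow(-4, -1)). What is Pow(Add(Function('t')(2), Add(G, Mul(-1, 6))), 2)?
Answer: Rational(169, 16) ≈ 10.563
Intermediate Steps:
G = Rational(5, 4) (G = Mul(-5, Rational(-1, 4)) = Rational(5, 4) ≈ 1.2500)
Function('t')(b) = Mul(2, Pow(b, 2)) (Function('t')(b) = Mul(b, Mul(2, b)) = Mul(2, Pow(b, 2)))
Pow(Add(Function('t')(2), Add(G, Mul(-1, 6))), 2) = Pow(Add(Mul(2, Pow(2, 2)), Add(Rational(5, 4), Mul(-1, 6))), 2) = Pow(Add(Mul(2, 4), Add(Rational(5, 4), -6)), 2) = Pow(Add(8, Rational(-19, 4)), 2) = Pow(Rational(13, 4), 2) = Rational(169, 16)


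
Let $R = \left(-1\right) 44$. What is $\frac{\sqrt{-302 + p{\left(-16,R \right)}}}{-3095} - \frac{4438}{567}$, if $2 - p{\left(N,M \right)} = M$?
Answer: $- \frac{634}{81} - \frac{16 i}{3095} \approx -7.8272 - 0.0051696 i$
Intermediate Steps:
$R = -44$
$p{\left(N,M \right)} = 2 - M$
$\frac{\sqrt{-302 + p{\left(-16,R \right)}}}{-3095} - \frac{4438}{567} = \frac{\sqrt{-302 + \left(2 - -44\right)}}{-3095} - \frac{4438}{567} = \sqrt{-302 + \left(2 + 44\right)} \left(- \frac{1}{3095}\right) - \frac{634}{81} = \sqrt{-302 + 46} \left(- \frac{1}{3095}\right) - \frac{634}{81} = \sqrt{-256} \left(- \frac{1}{3095}\right) - \frac{634}{81} = 16 i \left(- \frac{1}{3095}\right) - \frac{634}{81} = - \frac{16 i}{3095} - \frac{634}{81} = - \frac{634}{81} - \frac{16 i}{3095}$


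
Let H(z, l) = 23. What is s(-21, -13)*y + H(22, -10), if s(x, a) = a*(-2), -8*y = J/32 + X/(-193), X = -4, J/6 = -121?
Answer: 1194031/12352 ≈ 96.667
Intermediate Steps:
J = -726 (J = 6*(-121) = -726)
y = 69995/24704 (y = -(-726/32 - 4/(-193))/8 = -(-726*1/32 - 4*(-1/193))/8 = -(-363/16 + 4/193)/8 = -1/8*(-69995/3088) = 69995/24704 ≈ 2.8333)
s(x, a) = -2*a
s(-21, -13)*y + H(22, -10) = -2*(-13)*(69995/24704) + 23 = 26*(69995/24704) + 23 = 909935/12352 + 23 = 1194031/12352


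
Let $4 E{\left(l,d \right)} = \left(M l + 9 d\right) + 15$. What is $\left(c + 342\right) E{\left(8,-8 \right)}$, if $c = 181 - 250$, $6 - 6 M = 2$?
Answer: $- \frac{14105}{4} \approx -3526.3$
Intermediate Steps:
$M = \frac{2}{3}$ ($M = 1 - \frac{1}{3} = \frac{2}{3} \approx 0.66667$)
$E{\left(l,d \right)} = \frac{15}{4} + \frac{l}{6} + \frac{9 d}{4}$ ($E{\left(l,d \right)} = \frac{\left(\frac{2 l}{3} + 9 d\right) + 15}{4} = \frac{\left(9 d + \frac{2 l}{3}\right) + 15}{4} = \frac{15 + 9 d + \frac{2 l}{3}}{4} = \frac{15}{4} + \frac{l}{6} + \frac{9 d}{4}$)
$c = -69$ ($c = 181 - 250 = -69$)
$\left(c + 342\right) E{\left(8,-8 \right)} = \left(-69 + 342\right) \left(\frac{15}{4} + \frac{1}{6} \cdot 8 + \frac{9}{4} \left(-8\right)\right) = 273 \left(\frac{15}{4} + \frac{4}{3} - 18\right) = 273 \left(- \frac{155}{12}\right) = - \frac{14105}{4}$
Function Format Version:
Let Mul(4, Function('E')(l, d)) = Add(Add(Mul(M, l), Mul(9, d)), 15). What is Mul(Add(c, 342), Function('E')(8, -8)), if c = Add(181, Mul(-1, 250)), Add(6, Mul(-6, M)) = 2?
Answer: Rational(-14105, 4) ≈ -3526.3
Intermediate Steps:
M = Rational(2, 3) (M = Add(1, Mul(Rational(-1, 6), 2)) = Add(1, Rational(-1, 3)) = Rational(2, 3) ≈ 0.66667)
Function('E')(l, d) = Add(Rational(15, 4), Mul(Rational(1, 6), l), Mul(Rational(9, 4), d)) (Function('E')(l, d) = Mul(Rational(1, 4), Add(Add(Mul(Rational(2, 3), l), Mul(9, d)), 15)) = Mul(Rational(1, 4), Add(Add(Mul(9, d), Mul(Rational(2, 3), l)), 15)) = Mul(Rational(1, 4), Add(15, Mul(9, d), Mul(Rational(2, 3), l))) = Add(Rational(15, 4), Mul(Rational(1, 6), l), Mul(Rational(9, 4), d)))
c = -69 (c = Add(181, -250) = -69)
Mul(Add(c, 342), Function('E')(8, -8)) = Mul(Add(-69, 342), Add(Rational(15, 4), Mul(Rational(1, 6), 8), Mul(Rational(9, 4), -8))) = Mul(273, Add(Rational(15, 4), Rational(4, 3), -18)) = Mul(273, Rational(-155, 12)) = Rational(-14105, 4)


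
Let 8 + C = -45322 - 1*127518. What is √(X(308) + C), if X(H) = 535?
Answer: I*√172313 ≈ 415.11*I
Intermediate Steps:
C = -172848 (C = -8 + (-45322 - 1*127518) = -8 + (-45322 - 127518) = -8 - 172840 = -172848)
√(X(308) + C) = √(535 - 172848) = √(-172313) = I*√172313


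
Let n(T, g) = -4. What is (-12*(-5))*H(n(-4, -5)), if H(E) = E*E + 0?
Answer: 960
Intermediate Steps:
H(E) = E**2 (H(E) = E**2 + 0 = E**2)
(-12*(-5))*H(n(-4, -5)) = -12*(-5)*(-4)**2 = 60*16 = 960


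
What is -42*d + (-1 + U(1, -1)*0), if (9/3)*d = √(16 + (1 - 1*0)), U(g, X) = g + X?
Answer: -1 - 14*√17 ≈ -58.724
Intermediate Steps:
U(g, X) = X + g
d = √17/3 (d = √(16 + (1 - 1*0))/3 = √(16 + (1 + 0))/3 = √(16 + 1)/3 = √17/3 ≈ 1.3744)
-42*d + (-1 + U(1, -1)*0) = -14*√17 + (-1 + (-1 + 1)*0) = -14*√17 + (-1 + 0*0) = -14*√17 + (-1 + 0) = -14*√17 - 1 = -1 - 14*√17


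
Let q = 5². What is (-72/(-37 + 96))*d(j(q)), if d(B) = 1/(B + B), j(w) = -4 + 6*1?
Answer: -18/59 ≈ -0.30508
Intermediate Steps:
q = 25
j(w) = 2 (j(w) = -4 + 6 = 2)
d(B) = 1/(2*B)
(-72/(-37 + 96))*d(j(q)) = (-72/(-37 + 96))*((½)/2) = (-72/59)*((½)*(½)) = -72*1/59*(¼) = -72/59*¼ = -18/59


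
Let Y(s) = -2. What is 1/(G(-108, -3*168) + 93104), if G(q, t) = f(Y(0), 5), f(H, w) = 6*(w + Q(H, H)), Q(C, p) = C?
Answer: 1/93122 ≈ 1.0739e-5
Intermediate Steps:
f(H, w) = 6*H + 6*w (f(H, w) = 6*(w + H) = 6*(H + w) = 6*H + 6*w)
G(q, t) = 18 (G(q, t) = 6*(-2) + 6*5 = -12 + 30 = 18)
1/(G(-108, -3*168) + 93104) = 1/(18 + 93104) = 1/93122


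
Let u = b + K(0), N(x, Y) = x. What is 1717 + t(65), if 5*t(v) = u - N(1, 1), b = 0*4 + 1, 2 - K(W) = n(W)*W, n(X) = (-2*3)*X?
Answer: 8587/5 ≈ 1717.4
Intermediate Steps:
n(X) = -6*X
K(W) = 2 + 6*W**2 (K(W) = 2 - (-6*W)*W = 2 - (-6)*W**2 = 2 + 6*W**2)
b = 1 (b = 0 + 1 = 1)
u = 3 (u = 1 + (2 + 6*0**2) = 1 + (2 + 6*0) = 1 + (2 + 0) = 1 + 2 = 3)
t(v) = 2/5 (t(v) = (3 - 1*1)/5 = (3 - 1)/5 = (1/5)*2 = 2/5)
1717 + t(65) = 1717 + 2/5 = 8587/5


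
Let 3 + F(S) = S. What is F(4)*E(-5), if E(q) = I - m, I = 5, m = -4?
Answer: 9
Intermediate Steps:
F(S) = -3 + S
E(q) = 9 (E(q) = 5 - 1*(-4) = 5 + 4 = 9)
F(4)*E(-5) = (-3 + 4)*9 = 1*9 = 9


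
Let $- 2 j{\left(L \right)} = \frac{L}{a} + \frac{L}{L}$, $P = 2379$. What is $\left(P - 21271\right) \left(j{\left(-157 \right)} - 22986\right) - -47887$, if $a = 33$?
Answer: $\frac{14330708863}{33} \approx 4.3426 \cdot 10^{8}$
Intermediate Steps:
$j{\left(L \right)} = - \frac{1}{2} - \frac{L}{66}$ ($j{\left(L \right)} = - \frac{\frac{L}{33} + \frac{L}{L}}{2} = - \frac{L \frac{1}{33} + 1}{2} = - \frac{\frac{L}{33} + 1}{2} = - \frac{1 + \frac{L}{33}}{2} = - \frac{1}{2} - \frac{L}{66}$)
$\left(P - 21271\right) \left(j{\left(-157 \right)} - 22986\right) - -47887 = \left(2379 - 21271\right) \left(\left(- \frac{1}{2} - - \frac{157}{66}\right) - 22986\right) - -47887 = - 18892 \left(\left(- \frac{1}{2} + \frac{157}{66}\right) - 22986\right) + 47887 = - 18892 \left(\frac{62}{33} - 22986\right) + 47887 = \left(-18892\right) \left(- \frac{758476}{33}\right) + 47887 = \frac{14329128592}{33} + 47887 = \frac{14330708863}{33}$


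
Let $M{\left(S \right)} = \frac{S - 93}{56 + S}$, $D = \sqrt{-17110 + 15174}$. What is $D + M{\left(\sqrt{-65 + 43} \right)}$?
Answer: $\frac{2464 + 93 i + \sqrt{22} \left(1 + 44 i\right)}{\sqrt{22} - 56 i} \approx -1.6422 + 44.221 i$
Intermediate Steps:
$D = 44 i$ ($D = \sqrt{-1936} = 44 i \approx 44.0 i$)
$M{\left(S \right)} = \frac{-93 + S}{56 + S}$
$D + M{\left(\sqrt{-65 + 43} \right)} = 44 i + \frac{-93 + \sqrt{-65 + 43}}{56 + \sqrt{-65 + 43}} = 44 i + \frac{-93 + \sqrt{-22}}{56 + \sqrt{-22}} = 44 i + \frac{-93 + i \sqrt{22}}{56 + i \sqrt{22}}$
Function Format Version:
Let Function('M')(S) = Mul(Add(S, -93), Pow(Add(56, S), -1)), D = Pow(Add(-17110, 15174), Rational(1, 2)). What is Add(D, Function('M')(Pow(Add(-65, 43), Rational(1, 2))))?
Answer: Mul(Pow(Add(Pow(22, Rational(1, 2)), Mul(-56, I)), -1), Add(2464, Mul(93, I), Mul(Pow(22, Rational(1, 2)), Add(1, Mul(44, I))))) ≈ Add(-1.6422, Mul(44.221, I))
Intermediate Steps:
D = Mul(44, I) (D = Pow(-1936, Rational(1, 2)) = Mul(44, I) ≈ Mul(44.000, I))
Function('M')(S) = Mul(Pow(Add(56, S), -1), Add(-93, S)) (Function('M')(S) = Mul(Add(-93, S), Pow(Add(56, S), -1)) = Mul(Pow(Add(56, S), -1), Add(-93, S)))
Add(D, Function('M')(Pow(Add(-65, 43), Rational(1, 2)))) = Add(Mul(44, I), Mul(Pow(Add(56, Pow(Add(-65, 43), Rational(1, 2))), -1), Add(-93, Pow(Add(-65, 43), Rational(1, 2))))) = Add(Mul(44, I), Mul(Pow(Add(56, Pow(-22, Rational(1, 2))), -1), Add(-93, Pow(-22, Rational(1, 2))))) = Add(Mul(44, I), Mul(Pow(Add(56, Mul(I, Pow(22, Rational(1, 2)))), -1), Add(-93, Mul(I, Pow(22, Rational(1, 2))))))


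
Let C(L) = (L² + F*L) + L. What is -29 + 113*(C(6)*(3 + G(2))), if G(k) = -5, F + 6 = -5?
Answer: 5395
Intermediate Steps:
F = -11 (F = -6 - 5 = -11)
C(L) = L² - 10*L (C(L) = (L² - 11*L) + L = L² - 10*L)
-29 + 113*(C(6)*(3 + G(2))) = -29 + 113*((6*(-10 + 6))*(3 - 5)) = -29 + 113*((6*(-4))*(-2)) = -29 + 113*(-24*(-2)) = -29 + 113*48 = -29 + 5424 = 5395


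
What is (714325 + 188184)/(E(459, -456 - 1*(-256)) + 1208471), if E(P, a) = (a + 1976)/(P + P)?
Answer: 138083877/184896359 ≈ 0.74682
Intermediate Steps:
E(P, a) = (1976 + a)/(2*P) (E(P, a) = (1976 + a)/((2*P)) = (1976 + a)*(1/(2*P)) = (1976 + a)/(2*P))
(714325 + 188184)/(E(459, -456 - 1*(-256)) + 1208471) = (714325 + 188184)/((1/2)*(1976 + (-456 - 1*(-256)))/459 + 1208471) = 902509/((1/2)*(1/459)*(1976 + (-456 + 256)) + 1208471) = 902509/((1/2)*(1/459)*(1976 - 200) + 1208471) = 902509/((1/2)*(1/459)*1776 + 1208471) = 902509/(296/153 + 1208471) = 902509/(184896359/153) = 902509*(153/184896359) = 138083877/184896359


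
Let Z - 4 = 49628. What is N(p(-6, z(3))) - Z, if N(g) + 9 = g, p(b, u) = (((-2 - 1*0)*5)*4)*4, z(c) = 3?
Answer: -49801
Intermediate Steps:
p(b, u) = -160 (p(b, u) = (((-2 + 0)*5)*4)*4 = (-2*5*4)*4 = -10*4*4 = -40*4 = -160)
Z = 49632 (Z = 4 + 49628 = 49632)
N(g) = -9 + g
N(p(-6, z(3))) - Z = (-9 - 160) - 1*49632 = -169 - 49632 = -49801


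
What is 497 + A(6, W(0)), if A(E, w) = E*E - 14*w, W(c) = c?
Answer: 533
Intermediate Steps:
A(E, w) = E² - 14*w
497 + A(6, W(0)) = 497 + (6² - 14*0) = 497 + (36 + 0) = 497 + 36 = 533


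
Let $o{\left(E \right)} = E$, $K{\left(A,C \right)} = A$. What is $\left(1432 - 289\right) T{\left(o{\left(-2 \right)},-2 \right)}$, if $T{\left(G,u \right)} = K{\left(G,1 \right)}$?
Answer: $-2286$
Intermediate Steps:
$T{\left(G,u \right)} = G$
$\left(1432 - 289\right) T{\left(o{\left(-2 \right)},-2 \right)} = \left(1432 - 289\right) \left(-2\right) = 1143 \left(-2\right) = -2286$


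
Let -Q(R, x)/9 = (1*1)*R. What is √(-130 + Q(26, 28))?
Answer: 2*I*√91 ≈ 19.079*I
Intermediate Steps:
Q(R, x) = -9*R (Q(R, x) = -9*1*1*R = -9*R)
√(-130 + Q(26, 28)) = √(-130 - 9*26) = √(-130 - 234) = √(-364) = 2*I*√91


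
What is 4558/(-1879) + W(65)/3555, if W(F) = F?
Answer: -3216311/1335969 ≈ -2.4075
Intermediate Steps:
4558/(-1879) + W(65)/3555 = 4558/(-1879) + 65/3555 = 4558*(-1/1879) + 65*(1/3555) = -4558/1879 + 13/711 = -3216311/1335969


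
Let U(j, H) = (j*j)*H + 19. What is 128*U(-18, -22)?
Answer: -909952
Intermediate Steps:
U(j, H) = 19 + H*j² (U(j, H) = j²*H + 19 = H*j² + 19 = 19 + H*j²)
128*U(-18, -22) = 128*(19 - 22*(-18)²) = 128*(19 - 22*324) = 128*(19 - 7128) = 128*(-7109) = -909952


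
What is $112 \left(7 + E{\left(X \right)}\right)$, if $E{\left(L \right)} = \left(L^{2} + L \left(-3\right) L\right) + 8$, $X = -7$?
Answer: $-9296$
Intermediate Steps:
$E{\left(L \right)} = 8 - 2 L^{2}$ ($E{\left(L \right)} = \left(L^{2} + - 3 L L\right) + 8 = \left(L^{2} - 3 L^{2}\right) + 8 = - 2 L^{2} + 8 = 8 - 2 L^{2}$)
$112 \left(7 + E{\left(X \right)}\right) = 112 \left(7 + \left(8 - 2 \left(-7\right)^{2}\right)\right) = 112 \left(7 + \left(8 - 98\right)\right) = 112 \left(7 - 90\right) = 112 \left(-83\right) = -9296$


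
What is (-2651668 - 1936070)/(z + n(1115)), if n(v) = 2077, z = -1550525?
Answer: 2293869/774224 ≈ 2.9628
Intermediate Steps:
(-2651668 - 1936070)/(z + n(1115)) = (-2651668 - 1936070)/(-1550525 + 2077) = -4587738/(-1548448) = -4587738*(-1/1548448) = 2293869/774224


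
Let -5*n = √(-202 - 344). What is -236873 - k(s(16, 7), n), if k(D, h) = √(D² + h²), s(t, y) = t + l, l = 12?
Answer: -236873 - √19054/5 ≈ -2.3690e+5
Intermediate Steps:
s(t, y) = 12 + t (s(t, y) = t + 12 = 12 + t)
n = -I*√546/5 (n = -√(-202 - 344)/5 = -I*√546/5 ≈ -4.6733*I)
-236873 - k(s(16, 7), n) = -236873 - √((12 + 16)² + (-I*√546/5)²) = -236873 - √(28² - 546/25) = -236873 - √(784 - 546/25) = -236873 - √(19054/25) = -236873 - √19054/5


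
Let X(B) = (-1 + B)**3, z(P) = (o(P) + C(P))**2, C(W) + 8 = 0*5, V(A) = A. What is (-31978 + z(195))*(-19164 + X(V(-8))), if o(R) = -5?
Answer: 632776437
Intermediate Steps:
C(W) = -8 (C(W) = -8 + 0*5 = -8 + 0 = -8)
z(P) = 169 (z(P) = (-5 - 8)**2 = (-13)**2 = 169)
(-31978 + z(195))*(-19164 + X(V(-8))) = (-31978 + 169)*(-19164 + (-1 - 8)**3) = -31809*(-19164 + (-9)**3) = -31809*(-19164 - 729) = -31809*(-19893) = 632776437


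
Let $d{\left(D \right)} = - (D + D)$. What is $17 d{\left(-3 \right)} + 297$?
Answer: $399$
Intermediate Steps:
$d{\left(D \right)} = - 2 D$
$17 d{\left(-3 \right)} + 297 = 17 \left(\left(-2\right) \left(-3\right)\right) + 297 = 17 \cdot 6 + 297 = 102 + 297 = 399$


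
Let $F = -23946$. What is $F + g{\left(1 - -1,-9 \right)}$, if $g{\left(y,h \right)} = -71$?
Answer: $-24017$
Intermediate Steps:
$F + g{\left(1 - -1,-9 \right)} = -23946 - 71 = -24017$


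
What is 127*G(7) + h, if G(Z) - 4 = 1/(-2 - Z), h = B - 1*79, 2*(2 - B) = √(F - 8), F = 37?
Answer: 3752/9 - √29/2 ≈ 414.20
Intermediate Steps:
B = 2 - √29/2 (B = 2 - √(37 - 8)/2 = 2 - √29/2 ≈ -0.69258)
h = -77 - √29/2 (h = (2 - √29/2) - 1*79 = (2 - √29/2) - 79 = -77 - √29/2 ≈ -79.693)
G(Z) = 4 + 1/(-2 - Z)
127*G(7) + h = 127*((7 + 4*7)/(2 + 7)) + (-77 - √29/2) = 127*((7 + 28)/9) + (-77 - √29/2) = 127*((⅑)*35) + (-77 - √29/2) = 127*(35/9) + (-77 - √29/2) = 4445/9 + (-77 - √29/2) = 3752/9 - √29/2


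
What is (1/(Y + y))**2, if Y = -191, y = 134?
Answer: 1/3249 ≈ 0.00030779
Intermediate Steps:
(1/(Y + y))**2 = (1/(-191 + 134))**2 = (1/(-57))**2 = (-1/57)**2 = 1/3249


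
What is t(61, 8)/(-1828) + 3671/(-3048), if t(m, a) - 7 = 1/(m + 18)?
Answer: -132956261/110041944 ≈ -1.2082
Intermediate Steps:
t(m, a) = 7 + 1/(18 + m) (t(m, a) = 7 + 1/(m + 18) = 7 + 1/(18 + m))
t(61, 8)/(-1828) + 3671/(-3048) = ((127 + 7*61)/(18 + 61))/(-1828) + 3671/(-3048) = ((127 + 427)/79)*(-1/1828) + 3671*(-1/3048) = ((1/79)*554)*(-1/1828) - 3671/3048 = (554/79)*(-1/1828) - 3671/3048 = -277/72206 - 3671/3048 = -132956261/110041944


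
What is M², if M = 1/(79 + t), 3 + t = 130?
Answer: 1/42436 ≈ 2.3565e-5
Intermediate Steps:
t = 127 (t = -3 + 130 = 127)
M = 1/206 (M = 1/(79 + 127) = 1/206 ≈ 0.0048544)
M² = (1/206)² = 1/42436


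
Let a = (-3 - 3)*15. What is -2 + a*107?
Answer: -9632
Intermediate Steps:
a = -90 (a = -6*15 = -90)
-2 + a*107 = -2 - 90*107 = -2 - 9630 = -9632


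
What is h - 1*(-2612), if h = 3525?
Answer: 6137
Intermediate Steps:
h - 1*(-2612) = 3525 - 1*(-2612) = 3525 + 2612 = 6137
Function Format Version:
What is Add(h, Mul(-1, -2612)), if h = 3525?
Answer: 6137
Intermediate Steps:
Add(h, Mul(-1, -2612)) = Add(3525, Mul(-1, -2612)) = Add(3525, 2612) = 6137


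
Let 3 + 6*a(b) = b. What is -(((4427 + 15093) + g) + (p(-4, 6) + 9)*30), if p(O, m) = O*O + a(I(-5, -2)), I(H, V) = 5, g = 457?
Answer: -20737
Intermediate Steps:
a(b) = -1/2 + b/6
p(O, m) = 1/3 + O**2 (p(O, m) = O*O + (-1/2 + (1/6)*5) = O**2 + (-1/2 + 5/6) = O**2 + 1/3 = 1/3 + O**2)
-(((4427 + 15093) + g) + (p(-4, 6) + 9)*30) = -(((4427 + 15093) + 457) + ((1/3 + (-4)**2) + 9)*30) = -((19520 + 457) + ((1/3 + 16) + 9)*30) = -(19977 + (49/3 + 9)*30) = -(19977 + (76/3)*30) = -(19977 + 760) = -1*20737 = -20737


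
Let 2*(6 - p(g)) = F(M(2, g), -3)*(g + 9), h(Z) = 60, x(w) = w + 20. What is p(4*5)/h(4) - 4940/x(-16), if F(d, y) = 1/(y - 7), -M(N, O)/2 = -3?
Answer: -1481851/1200 ≈ -1234.9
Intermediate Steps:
x(w) = 20 + w
M(N, O) = 6 (M(N, O) = -2*(-3) = 6)
F(d, y) = 1/(-7 + y)
p(g) = 129/20 + g/20 (p(g) = 6 - (g + 9)/(2*(-7 - 3)) = 6 - (9 + g)/(2*(-10)) = 6 - (-1)*(9 + g)/20 = 6 - (-9/10 - g/10)/2 = 6 + (9/20 + g/20) = 129/20 + g/20)
p(4*5)/h(4) - 4940/x(-16) = (129/20 + (4*5)/20)/60 - 4940/(20 - 16) = (129/20 + (1/20)*20)*(1/60) - 4940/4 = (129/20 + 1)*(1/60) - 4940*¼ = (149/20)*(1/60) - 1235 = 149/1200 - 1235 = -1481851/1200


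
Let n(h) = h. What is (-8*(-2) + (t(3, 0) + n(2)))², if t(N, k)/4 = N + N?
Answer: 1764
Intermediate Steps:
t(N, k) = 8*N (t(N, k) = 4*(N + N) = 4*(2*N) = 8*N)
(-8*(-2) + (t(3, 0) + n(2)))² = (-8*(-2) + (8*3 + 2))² = (16 + (24 + 2))² = (16 + 26)² = 42² = 1764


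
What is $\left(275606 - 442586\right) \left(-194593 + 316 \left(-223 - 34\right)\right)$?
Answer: $46053918900$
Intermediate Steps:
$\left(275606 - 442586\right) \left(-194593 + 316 \left(-223 - 34\right)\right) = - 166980 \left(-194593 + 316 \left(-257\right)\right) = - 166980 \left(-194593 - 81212\right) = \left(-166980\right) \left(-275805\right) = 46053918900$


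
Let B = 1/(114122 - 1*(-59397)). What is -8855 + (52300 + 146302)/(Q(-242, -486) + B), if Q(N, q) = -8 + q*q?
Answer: -362870938628477/40983105573 ≈ -8854.2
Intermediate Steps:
B = 1/173519 (B = 1/(114122 + 59397) = 1/173519 ≈ 5.7631e-6)
Q(N, q) = -8 + q²
-8855 + (52300 + 146302)/(Q(-242, -486) + B) = -8855 + (52300 + 146302)/((-8 + (-486)²) + 1/173519) = -8855 + 198602/((-8 + 236196) + 1/173519) = -8855 + 198602/(236188 + 1/173519) = -8855 + 198602/(40983105573/173519) = -8855 + 198602*(173519/40983105573) = -8855 + 34461220438/40983105573 = -362870938628477/40983105573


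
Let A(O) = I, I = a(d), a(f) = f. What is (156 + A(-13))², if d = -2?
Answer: 23716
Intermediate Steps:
I = -2
A(O) = -2
(156 + A(-13))² = (156 - 2)² = 154² = 23716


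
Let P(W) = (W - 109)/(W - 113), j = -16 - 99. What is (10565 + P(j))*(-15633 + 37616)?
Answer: 696815977/3 ≈ 2.3227e+8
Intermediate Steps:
j = -115
P(W) = (-109 + W)/(-113 + W)
(10565 + P(j))*(-15633 + 37616) = (10565 + (-109 - 115)/(-113 - 115))*(-15633 + 37616) = (10565 - 224/(-228))*21983 = (10565 - 1/228*(-224))*21983 = (10565 + 56/57)*21983 = (602261/57)*21983 = 696815977/3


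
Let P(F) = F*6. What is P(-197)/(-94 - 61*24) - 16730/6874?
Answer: -640724/382489 ≈ -1.6751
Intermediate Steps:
P(F) = 6*F
P(-197)/(-94 - 61*24) - 16730/6874 = (6*(-197))/(-94 - 61*24) - 16730/6874 = -1182/(-94 - 1464) - 16730*1/6874 = -1182/(-1558) - 1195/491 = -1182*(-1/1558) - 1195/491 = 591/779 - 1195/491 = -640724/382489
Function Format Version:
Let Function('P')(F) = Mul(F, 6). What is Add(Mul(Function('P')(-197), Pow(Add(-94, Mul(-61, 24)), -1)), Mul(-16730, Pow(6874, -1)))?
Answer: Rational(-640724, 382489) ≈ -1.6751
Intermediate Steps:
Function('P')(F) = Mul(6, F)
Add(Mul(Function('P')(-197), Pow(Add(-94, Mul(-61, 24)), -1)), Mul(-16730, Pow(6874, -1))) = Add(Mul(Mul(6, -197), Pow(Add(-94, Mul(-61, 24)), -1)), Mul(-16730, Pow(6874, -1))) = Add(Mul(-1182, Pow(Add(-94, -1464), -1)), Mul(-16730, Rational(1, 6874))) = Add(Mul(-1182, Pow(-1558, -1)), Rational(-1195, 491)) = Add(Mul(-1182, Rational(-1, 1558)), Rational(-1195, 491)) = Add(Rational(591, 779), Rational(-1195, 491)) = Rational(-640724, 382489)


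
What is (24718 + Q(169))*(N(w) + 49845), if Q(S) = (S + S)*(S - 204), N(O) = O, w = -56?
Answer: 641680632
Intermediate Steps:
Q(S) = 2*S*(-204 + S) (Q(S) = (2*S)*(-204 + S) = 2*S*(-204 + S))
(24718 + Q(169))*(N(w) + 49845) = (24718 + 2*169*(-204 + 169))*(-56 + 49845) = (24718 + 2*169*(-35))*49789 = (24718 - 11830)*49789 = 12888*49789 = 641680632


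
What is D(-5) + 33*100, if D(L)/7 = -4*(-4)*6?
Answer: 3972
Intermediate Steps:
D(L) = 672 (D(L) = 7*(-4*(-4)*6) = 7*(16*6) = 7*96 = 672)
D(-5) + 33*100 = 672 + 33*100 = 672 + 3300 = 3972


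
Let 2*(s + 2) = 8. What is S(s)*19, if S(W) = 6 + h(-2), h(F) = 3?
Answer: 171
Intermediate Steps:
s = 2 (s = -2 + (½)*8 = -2 + 4 = 2)
S(W) = 9 (S(W) = 6 + 3 = 9)
S(s)*19 = 9*19 = 171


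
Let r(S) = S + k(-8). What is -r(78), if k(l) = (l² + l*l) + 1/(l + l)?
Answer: -3295/16 ≈ -205.94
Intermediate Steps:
k(l) = 1/(2*l) + 2*l² (k(l) = (l² + l²) + 1/(2*l) = 2*l² + 1/(2*l) = 1/(2*l) + 2*l²)
r(S) = 2047/16 + S (r(S) = S + (½)*(1 + 4*(-8)³)/(-8) = S + (½)*(-⅛)*(1 + 4*(-512)) = S + (½)*(-⅛)*(1 - 2048) = S + (½)*(-⅛)*(-2047) = S + 2047/16 = 2047/16 + S)
-r(78) = -(2047/16 + 78) = -1*3295/16 = -3295/16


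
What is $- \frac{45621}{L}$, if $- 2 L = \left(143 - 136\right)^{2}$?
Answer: $\frac{91242}{49} \approx 1862.1$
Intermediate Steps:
$L = - \frac{49}{2}$ ($L = - \frac{\left(143 - 136\right)^{2}}{2} = - \frac{7^{2}}{2} = \left(- \frac{1}{2}\right) 49 = - \frac{49}{2} \approx -24.5$)
$- \frac{45621}{L} = - \frac{45621}{- \frac{49}{2}} = \left(-45621\right) \left(- \frac{2}{49}\right) = \frac{91242}{49}$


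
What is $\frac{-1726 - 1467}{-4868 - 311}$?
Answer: $\frac{3193}{5179} \approx 0.61653$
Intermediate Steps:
$\frac{-1726 - 1467}{-4868 - 311} = - \frac{3193}{-5179} = \left(-3193\right) \left(- \frac{1}{5179}\right) = \frac{3193}{5179}$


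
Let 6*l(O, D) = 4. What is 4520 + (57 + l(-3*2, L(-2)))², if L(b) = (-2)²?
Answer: 70609/9 ≈ 7845.4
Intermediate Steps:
L(b) = 4
l(O, D) = ⅔ (l(O, D) = (⅙)*4 = ⅔)
4520 + (57 + l(-3*2, L(-2)))² = 4520 + (57 + ⅔)² = 4520 + (173/3)² = 4520 + 29929/9 = 70609/9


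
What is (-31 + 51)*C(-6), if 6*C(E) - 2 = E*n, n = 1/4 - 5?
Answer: 305/3 ≈ 101.67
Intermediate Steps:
n = -19/4 (n = ¼ - 5 = -19/4 ≈ -4.7500)
C(E) = ⅓ - 19*E/24 (C(E) = ⅓ + (E*(-19/4))/6 = ⅓ + (-19*E/4)/6 = ⅓ - 19*E/24)
(-31 + 51)*C(-6) = (-31 + 51)*(⅓ - 19/24*(-6)) = 20*(⅓ + 19/4) = 20*(61/12) = 305/3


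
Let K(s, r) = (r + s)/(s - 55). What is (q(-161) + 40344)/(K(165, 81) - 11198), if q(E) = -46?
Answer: -2216390/615767 ≈ -3.5994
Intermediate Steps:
K(s, r) = (r + s)/(-55 + s)
(q(-161) + 40344)/(K(165, 81) - 11198) = (-46 + 40344)/((81 + 165)/(-55 + 165) - 11198) = 40298/(246/110 - 11198) = 40298/((1/110)*246 - 11198) = 40298/(123/55 - 11198) = 40298/(-615767/55) = 40298*(-55/615767) = -2216390/615767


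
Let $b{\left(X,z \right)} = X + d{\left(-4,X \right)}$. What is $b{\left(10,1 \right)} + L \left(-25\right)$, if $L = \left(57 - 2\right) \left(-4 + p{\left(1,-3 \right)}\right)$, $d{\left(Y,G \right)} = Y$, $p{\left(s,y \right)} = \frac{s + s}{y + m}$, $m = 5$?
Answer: $4131$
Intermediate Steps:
$p{\left(s,y \right)} = \frac{2 s}{5 + y}$ ($p{\left(s,y \right)} = \frac{s + s}{y + 5} = \frac{2 s}{5 + y}$)
$b{\left(X,z \right)} = -4 + X$ ($b{\left(X,z \right)} = X - 4 = -4 + X$)
$L = -165$ ($L = \left(57 - 2\right) \left(-4 + 2 \cdot 1 \frac{1}{5 - 3}\right) = 55 \left(-4 + 2 \cdot 1 \cdot \frac{1}{2}\right) = 55 \left(-4 + 1\right) = 55 \left(-3\right) = -165$)
$b{\left(10,1 \right)} + L \left(-25\right) = \left(-4 + 10\right) - -4125 = 6 + 4125 = 4131$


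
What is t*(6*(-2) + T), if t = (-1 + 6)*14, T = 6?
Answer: -420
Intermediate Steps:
t = 70 (t = 5*14 = 70)
t*(6*(-2) + T) = 70*(6*(-2) + 6) = 70*(-12 + 6) = 70*(-6) = -420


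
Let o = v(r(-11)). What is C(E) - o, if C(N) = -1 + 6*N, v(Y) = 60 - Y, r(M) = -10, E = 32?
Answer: 121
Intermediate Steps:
o = 70 (o = 60 - 1*(-10) = 60 + 10 = 70)
C(E) - o = (-1 + 6*32) - 1*70 = (-1 + 192) - 70 = 191 - 70 = 121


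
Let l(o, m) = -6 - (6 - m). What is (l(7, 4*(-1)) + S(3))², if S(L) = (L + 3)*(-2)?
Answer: 784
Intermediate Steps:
l(o, m) = -12 + m (l(o, m) = -6 + (-6 + m) = -12 + m)
S(L) = -6 - 2*L (S(L) = (3 + L)*(-2) = -6 - 2*L)
(l(7, 4*(-1)) + S(3))² = ((-12 + 4*(-1)) + (-6 - 2*3))² = ((-12 - 4) + (-6 - 6))² = (-16 - 12)² = (-28)² = 784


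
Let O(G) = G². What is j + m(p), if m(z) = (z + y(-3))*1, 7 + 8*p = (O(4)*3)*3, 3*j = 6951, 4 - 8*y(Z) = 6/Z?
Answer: 18679/8 ≈ 2334.9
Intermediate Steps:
y(Z) = ½ - 3/(4*Z)
j = 2317 (j = (⅓)*6951 = 2317)
p = 137/8 (p = -7/8 + ((4²*3)*3)/8 = -7/8 + ((16*3)*3)/8 = -7/8 + (48*3)/8 = -7/8 + (⅛)*144 = -7/8 + 18 = 137/8 ≈ 17.125)
m(z) = ¾ + z (m(z) = (z + (¼)*(-3 + 2*(-3))/(-3))*1 = (z + (¼)*(-⅓)*(-3 - 6))*1 = (z + (¼)*(-⅓)*(-9))*1 = (z + ¾)*1 = (¾ + z)*1 = ¾ + z)
j + m(p) = 2317 + (¾ + 137/8) = 2317 + 143/8 = 18679/8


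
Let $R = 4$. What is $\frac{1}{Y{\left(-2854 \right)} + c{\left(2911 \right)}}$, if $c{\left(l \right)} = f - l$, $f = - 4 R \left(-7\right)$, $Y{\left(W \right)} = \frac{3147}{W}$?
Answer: $- \frac{2854}{7991493} \approx -0.00035713$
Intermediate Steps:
$f = 112$ ($f = \left(-4\right) 4 \left(-7\right) = \left(-16\right) \left(-7\right) = 112$)
$c{\left(l \right)} = 112 - l$
$\frac{1}{Y{\left(-2854 \right)} + c{\left(2911 \right)}} = \frac{1}{\frac{3147}{-2854} + \left(112 - 2911\right)} = \frac{1}{3147 \left(- \frac{1}{2854}\right) + \left(112 - 2911\right)} = \frac{1}{- \frac{3147}{2854} - 2799} = \frac{1}{- \frac{7991493}{2854}} = - \frac{2854}{7991493}$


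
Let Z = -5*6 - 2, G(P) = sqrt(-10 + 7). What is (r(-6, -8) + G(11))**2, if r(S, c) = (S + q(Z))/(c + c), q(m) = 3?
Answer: -759/256 + 3*I*sqrt(3)/8 ≈ -2.9648 + 0.64952*I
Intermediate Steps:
G(P) = I*sqrt(3) (G(P) = sqrt(-3) = I*sqrt(3))
Z = -32 (Z = -30 - 2 = -32)
r(S, c) = (3 + S)/(2*c) (r(S, c) = (S + 3)/(c + c) = (3 + S)/((2*c)) = (3 + S)*(1/(2*c)) = (3 + S)/(2*c))
(r(-6, -8) + G(11))**2 = ((1/2)*(3 - 6)/(-8) + I*sqrt(3))**2 = ((1/2)*(-1/8)*(-3) + I*sqrt(3))**2 = (3/16 + I*sqrt(3))**2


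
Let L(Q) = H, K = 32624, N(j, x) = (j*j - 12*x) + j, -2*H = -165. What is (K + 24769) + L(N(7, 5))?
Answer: 114951/2 ≈ 57476.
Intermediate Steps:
H = 165/2 (H = -½*(-165) = 165/2 ≈ 82.500)
N(j, x) = j + j² - 12*x (N(j, x) = (j² - 12*x) + j = j + j² - 12*x)
L(Q) = 165/2
(K + 24769) + L(N(7, 5)) = (32624 + 24769) + 165/2 = 57393 + 165/2 = 114951/2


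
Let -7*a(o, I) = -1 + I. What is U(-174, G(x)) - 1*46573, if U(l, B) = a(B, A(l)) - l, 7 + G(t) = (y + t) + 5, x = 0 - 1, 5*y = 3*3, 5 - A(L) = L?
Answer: -324971/7 ≈ -46424.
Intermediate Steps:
A(L) = 5 - L
a(o, I) = ⅐ - I/7 (a(o, I) = -(-1 + I)/7 = ⅐ - I/7)
y = 9/5 (y = (3*3)/5 = (⅕)*9 = 9/5 ≈ 1.8000)
x = -1
G(t) = -⅕ + t (G(t) = -7 + ((9/5 + t) + 5) = -7 + (34/5 + t) = -⅕ + t)
U(l, B) = -4/7 - 6*l/7 (U(l, B) = (⅐ - (5 - l)/7) - l = (⅐ + (-5/7 + l/7)) - l = (-4/7 + l/7) - l = -4/7 - 6*l/7)
U(-174, G(x)) - 1*46573 = (-4/7 - 6/7*(-174)) - 1*46573 = (-4/7 + 1044/7) - 46573 = 1040/7 - 46573 = -324971/7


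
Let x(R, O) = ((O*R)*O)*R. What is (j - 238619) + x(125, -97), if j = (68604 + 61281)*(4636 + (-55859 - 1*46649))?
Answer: -12565327714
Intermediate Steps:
j = -12712104720 (j = 129885*(4636 + (-55859 - 46649)) = 129885*(4636 - 102508) = 129885*(-97872) = -12712104720)
x(R, O) = O²*R² (x(R, O) = (R*O²)*R = O²*R²)
(j - 238619) + x(125, -97) = (-12712104720 - 238619) + (-97)²*125² = -12712343339 + 9409*15625 = -12712343339 + 147015625 = -12565327714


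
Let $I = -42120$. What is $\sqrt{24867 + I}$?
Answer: $9 i \sqrt{213} \approx 131.35 i$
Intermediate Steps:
$\sqrt{24867 + I} = \sqrt{24867 - 42120} = \sqrt{-17253} = 9 i \sqrt{213}$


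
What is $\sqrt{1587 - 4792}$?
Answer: $i \sqrt{3205} \approx 56.613 i$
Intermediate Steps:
$\sqrt{1587 - 4792} = \sqrt{-3205} = i \sqrt{3205}$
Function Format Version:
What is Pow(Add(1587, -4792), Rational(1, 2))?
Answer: Mul(I, Pow(3205, Rational(1, 2))) ≈ Mul(56.613, I)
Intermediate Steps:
Pow(Add(1587, -4792), Rational(1, 2)) = Pow(-3205, Rational(1, 2)) = Mul(I, Pow(3205, Rational(1, 2)))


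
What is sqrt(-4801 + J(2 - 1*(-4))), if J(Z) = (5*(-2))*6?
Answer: I*sqrt(4861) ≈ 69.721*I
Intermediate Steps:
J(Z) = -60 (J(Z) = -10*6 = -60)
sqrt(-4801 + J(2 - 1*(-4))) = sqrt(-4801 - 60) = sqrt(-4861) = I*sqrt(4861)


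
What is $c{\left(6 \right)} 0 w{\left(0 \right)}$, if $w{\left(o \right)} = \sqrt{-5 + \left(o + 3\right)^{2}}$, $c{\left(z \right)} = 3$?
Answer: $0$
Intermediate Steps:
$w{\left(o \right)} = \sqrt{-5 + \left(3 + o\right)^{2}}$
$c{\left(6 \right)} 0 w{\left(0 \right)} = 3 \cdot 0 \sqrt{-5 + \left(3 + 0\right)^{2}} = 0 \sqrt{-5 + 3^{2}} = 0 \sqrt{-5 + 9} = 0 \sqrt{4} = 0 \cdot 2 = 0$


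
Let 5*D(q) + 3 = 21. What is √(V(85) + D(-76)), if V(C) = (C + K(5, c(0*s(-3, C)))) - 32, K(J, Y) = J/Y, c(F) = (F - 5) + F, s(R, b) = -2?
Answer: √1390/5 ≈ 7.4565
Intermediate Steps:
D(q) = 18/5 (D(q) = -⅗ + (⅕)*21 = -⅗ + 21/5 = 18/5)
c(F) = -5 + 2*F (c(F) = (-5 + F) + F = -5 + 2*F)
V(C) = -33 + C (V(C) = (C + 5/(-5 + 2*(0*(-2)))) - 32 = (C + 5/(-5 + 2*0)) - 32 = (C + 5/(-5 + 0)) - 32 = (C + 5/(-5)) - 32 = (C + 5*(-⅕)) - 32 = (C - 1) - 32 = (-1 + C) - 32 = -33 + C)
√(V(85) + D(-76)) = √((-33 + 85) + 18/5) = √(52 + 18/5) = √(278/5) = √1390/5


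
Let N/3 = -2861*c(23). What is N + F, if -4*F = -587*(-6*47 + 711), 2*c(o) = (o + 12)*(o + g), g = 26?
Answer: -29187867/4 ≈ -7.2970e+6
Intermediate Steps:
c(o) = (12 + o)*(26 + o)/2 (c(o) = ((o + 12)*(o + 26))/2 = ((12 + o)*(26 + o))/2 = (12 + o)*(26 + o)/2)
N = -14719845/2 (N = 3*(-2861*(156 + (½)*23² + 19*23)) = 3*(-2861*(156 + (½)*529 + 437)) = 3*(-2861*(156 + 529/2 + 437)) = 3*(-2861*1715/2) = 3*(-4906615/2) = -14719845/2 ≈ -7.3599e+6)
F = 251823/4 (F = -(-587)*(-6*47 + 711)/4 = -(-587)*(-282 + 711)/4 = -(-587)*429/4 = -¼*(-251823) = 251823/4 ≈ 62956.)
N + F = -14719845/2 + 251823/4 = -29187867/4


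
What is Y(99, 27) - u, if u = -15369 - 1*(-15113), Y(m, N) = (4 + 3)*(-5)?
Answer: 221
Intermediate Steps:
Y(m, N) = -35 (Y(m, N) = 7*(-5) = -35)
u = -256 (u = -15369 + 15113 = -256)
Y(99, 27) - u = -35 - 1*(-256) = -35 + 256 = 221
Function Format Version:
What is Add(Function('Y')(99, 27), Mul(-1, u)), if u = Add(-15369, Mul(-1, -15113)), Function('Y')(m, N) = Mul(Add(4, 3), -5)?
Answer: 221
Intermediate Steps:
Function('Y')(m, N) = -35 (Function('Y')(m, N) = Mul(7, -5) = -35)
u = -256 (u = Add(-15369, 15113) = -256)
Add(Function('Y')(99, 27), Mul(-1, u)) = Add(-35, Mul(-1, -256)) = Add(-35, 256) = 221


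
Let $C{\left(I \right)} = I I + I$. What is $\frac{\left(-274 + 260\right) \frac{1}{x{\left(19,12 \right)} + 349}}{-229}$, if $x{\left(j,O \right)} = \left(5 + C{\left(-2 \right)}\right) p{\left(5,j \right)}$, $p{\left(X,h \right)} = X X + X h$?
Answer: $\frac{14}{272281} \approx 5.1417 \cdot 10^{-5}$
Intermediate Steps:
$C{\left(I \right)} = I + I^{2}$ ($C{\left(I \right)} = I^{2} + I = I + I^{2}$)
$p{\left(X,h \right)} = X^{2} + X h$
$x{\left(j,O \right)} = 175 + 35 j$ ($x{\left(j,O \right)} = \left(5 - 2 \left(1 - 2\right)\right) 5 \left(5 + j\right) = \left(5 - -2\right) \left(25 + 5 j\right) = \left(5 + 2\right) \left(25 + 5 j\right) = 7 \left(25 + 5 j\right) = 175 + 35 j$)
$\frac{\left(-274 + 260\right) \frac{1}{x{\left(19,12 \right)} + 349}}{-229} = \frac{\left(-274 + 260\right) \frac{1}{\left(175 + 35 \cdot 19\right) + 349}}{-229} = - \frac{14}{\left(175 + 665\right) + 349} \left(- \frac{1}{229}\right) = - \frac{14}{840 + 349} \left(- \frac{1}{229}\right) = - \frac{14}{1189} \left(- \frac{1}{229}\right) = \left(-14\right) \frac{1}{1189} \left(- \frac{1}{229}\right) = \left(- \frac{14}{1189}\right) \left(- \frac{1}{229}\right) = \frac{14}{272281}$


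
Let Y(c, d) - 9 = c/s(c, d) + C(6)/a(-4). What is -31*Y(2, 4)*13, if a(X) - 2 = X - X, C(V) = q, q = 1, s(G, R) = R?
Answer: -4030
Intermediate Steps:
C(V) = 1
a(X) = 2 (a(X) = 2 + (X - X) = 2 + 0 = 2)
Y(c, d) = 19/2 + c/d (Y(c, d) = 9 + (c/d + 1/2) = 9 + (1/2 + c/d) = 19/2 + c/d)
-31*Y(2, 4)*13 = -31*(19/2 + 2/4)*13 = -31*(19/2 + 2*(1/4))*13 = -31*(19/2 + 1/2)*13 = -31*10*13 = -310*13 = -4030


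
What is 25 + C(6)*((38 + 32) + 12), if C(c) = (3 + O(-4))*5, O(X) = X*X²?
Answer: -24985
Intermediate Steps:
O(X) = X³
C(c) = -305 (C(c) = (3 + (-4)³)*5 = (3 - 64)*5 = -61*5 = -305)
25 + C(6)*((38 + 32) + 12) = 25 - 305*((38 + 32) + 12) = 25 - 305*(70 + 12) = 25 - 305*82 = 25 - 25010 = -24985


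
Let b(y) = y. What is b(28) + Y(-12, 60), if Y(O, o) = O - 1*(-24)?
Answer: 40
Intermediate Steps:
Y(O, o) = 24 + O (Y(O, o) = O + 24 = 24 + O)
b(28) + Y(-12, 60) = 28 + (24 - 12) = 28 + 12 = 40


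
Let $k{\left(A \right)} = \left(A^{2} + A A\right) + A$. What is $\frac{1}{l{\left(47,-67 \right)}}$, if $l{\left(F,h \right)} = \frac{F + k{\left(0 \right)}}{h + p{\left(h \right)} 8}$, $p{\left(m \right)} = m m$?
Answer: $\frac{35845}{47} \approx 762.66$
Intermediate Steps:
$k{\left(A \right)} = A + 2 A^{2}$ ($k{\left(A \right)} = \left(A^{2} + A^{2}\right) + A = 2 A^{2} + A = A + 2 A^{2}$)
$p{\left(m \right)} = m^{2}$
$l{\left(F,h \right)} = \frac{F}{h + 8 h^{2}}$ ($l{\left(F,h \right)} = \frac{F + 0 \left(1 + 2 \cdot 0\right)}{h + h^{2} \cdot 8} = \frac{F + 0 \left(1 + 0\right)}{h + 8 h^{2}} = \frac{F + 0 \cdot 1}{h + 8 h^{2}} = \frac{F + 0}{h + 8 h^{2}} = \frac{F}{h + 8 h^{2}}$)
$\frac{1}{l{\left(47,-67 \right)}} = \frac{1}{47 \frac{1}{-67} \frac{1}{1 + 8 \left(-67\right)}} = \frac{1}{47 \left(- \frac{1}{67}\right) \frac{1}{1 - 536}} = \frac{1}{47 \left(- \frac{1}{67}\right) \frac{1}{-535}} = \frac{1}{47 \left(- \frac{1}{67}\right) \left(- \frac{1}{535}\right)} = \frac{1}{\frac{47}{35845}} = \frac{35845}{47}$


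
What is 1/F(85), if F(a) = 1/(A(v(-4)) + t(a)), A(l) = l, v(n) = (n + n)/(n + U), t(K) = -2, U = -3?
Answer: -6/7 ≈ -0.85714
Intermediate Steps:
v(n) = 2*n/(-3 + n) (v(n) = (n + n)/(n - 3) = (2*n)/(-3 + n) = 2*n/(-3 + n))
F(a) = -7/6 (F(a) = 1/(2*(-4)/(-3 - 4) - 2) = 1/(2*(-4)/(-7) - 2) = 1/(2*(-4)*(-⅐) - 2) = 1/(8/7 - 2) = 1/(-6/7) = -7/6)
1/F(85) = 1/(-7/6) = -6/7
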